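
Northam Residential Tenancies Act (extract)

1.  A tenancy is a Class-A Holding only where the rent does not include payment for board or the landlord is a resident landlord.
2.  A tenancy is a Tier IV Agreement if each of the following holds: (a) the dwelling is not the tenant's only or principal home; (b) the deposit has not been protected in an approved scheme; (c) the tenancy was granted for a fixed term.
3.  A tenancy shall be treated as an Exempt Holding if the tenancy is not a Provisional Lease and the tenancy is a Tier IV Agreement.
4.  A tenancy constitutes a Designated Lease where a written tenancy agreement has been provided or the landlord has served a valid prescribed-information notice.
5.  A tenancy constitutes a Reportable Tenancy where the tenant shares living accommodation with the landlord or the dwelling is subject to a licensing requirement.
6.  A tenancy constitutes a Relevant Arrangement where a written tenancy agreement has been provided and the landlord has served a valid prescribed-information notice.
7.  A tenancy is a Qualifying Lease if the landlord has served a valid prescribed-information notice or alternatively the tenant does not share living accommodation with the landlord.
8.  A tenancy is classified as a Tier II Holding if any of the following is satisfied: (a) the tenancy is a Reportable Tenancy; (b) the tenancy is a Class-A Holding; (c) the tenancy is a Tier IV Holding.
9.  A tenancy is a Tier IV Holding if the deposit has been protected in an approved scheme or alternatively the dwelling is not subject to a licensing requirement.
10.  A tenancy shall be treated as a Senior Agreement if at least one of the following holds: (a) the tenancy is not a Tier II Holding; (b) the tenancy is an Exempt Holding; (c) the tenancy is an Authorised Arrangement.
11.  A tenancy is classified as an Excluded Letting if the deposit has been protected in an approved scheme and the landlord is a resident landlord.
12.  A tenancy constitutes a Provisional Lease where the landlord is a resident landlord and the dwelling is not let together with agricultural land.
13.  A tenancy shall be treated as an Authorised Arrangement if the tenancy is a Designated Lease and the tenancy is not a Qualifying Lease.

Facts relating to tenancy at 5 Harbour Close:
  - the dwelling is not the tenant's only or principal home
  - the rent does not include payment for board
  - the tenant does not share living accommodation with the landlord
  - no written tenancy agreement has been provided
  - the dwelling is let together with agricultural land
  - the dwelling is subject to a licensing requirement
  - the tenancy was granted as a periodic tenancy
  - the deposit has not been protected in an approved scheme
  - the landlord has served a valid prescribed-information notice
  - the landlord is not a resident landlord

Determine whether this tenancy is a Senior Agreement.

Under paragraph 5: the tenant shares living accommodation with the landlord? no; or the dwelling is subject to a licensing requirement? yes. So the tenancy is a Reportable Tenancy.
Under paragraph 1: the rent does not include payment for board? yes; or the landlord is a resident landlord? no. So the tenancy is a Class-A Holding.
Under paragraph 9: the deposit has been protected in an approved scheme? no; or the dwelling is not subject to a licensing requirement? no. So the tenancy is not a Tier IV Holding.
Under paragraph 8: Reportable Tenancy (paragraph 5)? yes; or Class-A Holding (paragraph 1)? yes; or Tier IV Holding (paragraph 9)? no. So the tenancy is a Tier II Holding.
Under paragraph 12: the landlord is a resident landlord? no; and the dwelling is not let together with agricultural land? no. So the tenancy is not a Provisional Lease.
Under paragraph 2: the dwelling is not the tenant's only or principal home? yes; and the deposit has not been protected in an approved scheme? yes; and the tenancy was granted for a fixed term? no. So the tenancy is not a Tier IV Agreement.
Under paragraph 3: not a Provisional Lease (paragraph 12)? yes; and Tier IV Agreement (paragraph 2)? no. So the tenancy is not an Exempt Holding.
Under paragraph 4: a written tenancy agreement has been provided? no; or the landlord has served a valid prescribed-information notice? yes. So the tenancy is a Designated Lease.
Under paragraph 7: the landlord has served a valid prescribed-information notice? yes; or the tenant does not share living accommodation with the landlord? yes. So the tenancy is a Qualifying Lease.
Under paragraph 13: Designated Lease (paragraph 4)? yes; and not a Qualifying Lease (paragraph 7)? no. So the tenancy is not an Authorised Arrangement.
Under paragraph 10: not a Tier II Holding (paragraph 8)? no; or Exempt Holding (paragraph 3)? no; or Authorised Arrangement (paragraph 13)? no. So the tenancy is not a Senior Agreement.

No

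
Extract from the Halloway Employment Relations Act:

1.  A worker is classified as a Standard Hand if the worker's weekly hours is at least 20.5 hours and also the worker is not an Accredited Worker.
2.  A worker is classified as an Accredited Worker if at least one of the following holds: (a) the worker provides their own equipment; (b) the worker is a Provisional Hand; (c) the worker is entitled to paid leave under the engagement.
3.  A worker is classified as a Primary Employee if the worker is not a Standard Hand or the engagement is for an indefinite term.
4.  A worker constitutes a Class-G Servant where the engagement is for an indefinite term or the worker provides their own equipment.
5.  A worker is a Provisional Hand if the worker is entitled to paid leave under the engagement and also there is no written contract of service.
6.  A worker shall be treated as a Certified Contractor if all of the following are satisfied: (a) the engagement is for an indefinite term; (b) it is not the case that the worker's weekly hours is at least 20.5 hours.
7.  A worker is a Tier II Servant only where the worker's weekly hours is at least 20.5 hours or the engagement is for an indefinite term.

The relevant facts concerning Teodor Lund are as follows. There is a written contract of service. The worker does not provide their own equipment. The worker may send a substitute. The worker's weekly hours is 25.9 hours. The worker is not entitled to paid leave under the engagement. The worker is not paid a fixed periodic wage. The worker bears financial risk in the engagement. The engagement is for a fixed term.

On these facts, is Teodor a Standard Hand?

paragraph 5 — Provisional Hand: [the worker is entitled to paid leave under the engagement? no] AND [there is no written contract of service? no] → not satisfied.
paragraph 2 — Accredited Worker: [the worker provides their own equipment? no] OR [Provisional Hand (paragraph 5)? no] OR [the worker is entitled to paid leave under the engagement? no] → not satisfied.
paragraph 1 — Standard Hand: [worker's weekly hours: 25.9 hours ≥ 20.5 hours? yes] AND [not an Accredited Worker (paragraph 2)? yes] → satisfied.

Yes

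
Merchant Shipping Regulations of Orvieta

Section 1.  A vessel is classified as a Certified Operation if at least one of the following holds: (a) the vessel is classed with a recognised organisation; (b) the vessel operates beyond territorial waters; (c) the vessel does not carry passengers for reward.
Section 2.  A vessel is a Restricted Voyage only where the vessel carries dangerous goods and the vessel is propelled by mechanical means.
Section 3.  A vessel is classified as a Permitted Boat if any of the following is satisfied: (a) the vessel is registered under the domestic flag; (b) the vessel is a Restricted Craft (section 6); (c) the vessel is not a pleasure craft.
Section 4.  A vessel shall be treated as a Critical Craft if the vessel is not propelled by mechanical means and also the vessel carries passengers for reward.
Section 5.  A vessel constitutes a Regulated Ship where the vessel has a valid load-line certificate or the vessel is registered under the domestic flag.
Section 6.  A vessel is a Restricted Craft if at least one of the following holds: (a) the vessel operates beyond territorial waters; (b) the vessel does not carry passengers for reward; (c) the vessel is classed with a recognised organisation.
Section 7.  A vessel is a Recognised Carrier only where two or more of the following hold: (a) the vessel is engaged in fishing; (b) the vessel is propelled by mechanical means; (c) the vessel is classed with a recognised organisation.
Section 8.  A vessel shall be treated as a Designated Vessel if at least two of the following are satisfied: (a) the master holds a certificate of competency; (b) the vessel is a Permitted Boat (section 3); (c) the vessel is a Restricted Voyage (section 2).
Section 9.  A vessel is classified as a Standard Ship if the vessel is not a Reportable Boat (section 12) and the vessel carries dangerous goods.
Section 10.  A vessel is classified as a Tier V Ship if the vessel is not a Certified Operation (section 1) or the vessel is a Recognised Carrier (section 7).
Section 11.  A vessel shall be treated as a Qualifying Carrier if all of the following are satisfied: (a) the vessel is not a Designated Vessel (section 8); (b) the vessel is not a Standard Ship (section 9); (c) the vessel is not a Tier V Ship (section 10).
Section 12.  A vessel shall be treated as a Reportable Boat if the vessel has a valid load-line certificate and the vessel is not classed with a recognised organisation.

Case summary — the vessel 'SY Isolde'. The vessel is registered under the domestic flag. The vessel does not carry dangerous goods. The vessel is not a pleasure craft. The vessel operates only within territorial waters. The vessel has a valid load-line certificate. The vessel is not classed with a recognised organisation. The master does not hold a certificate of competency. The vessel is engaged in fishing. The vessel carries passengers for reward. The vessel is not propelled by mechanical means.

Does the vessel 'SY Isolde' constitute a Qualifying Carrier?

No

Under section 6: the vessel operates beyond territorial waters? no; or the vessel does not carry passengers for reward? no; or the vessel is classed with a recognised organisation? no. So the vessel is not a Restricted Craft.
Under section 3: the vessel is registered under the domestic flag? yes; or Restricted Craft (section 6)? no; or the vessel is not a pleasure craft? yes. So the vessel is a Permitted Boat.
Under section 2: the vessel carries dangerous goods? no; and the vessel is propelled by mechanical means? no. So the vessel is not a Restricted Voyage.
Under section 8: the master holds a certificate of competency? no; Permitted Boat (section 3)? yes; Restricted Voyage (section 2)? no — 1 of 3 hold (need ≥2) → not satisfied.
Under section 12: the vessel has a valid load-line certificate? yes; and the vessel is not classed with a recognised organisation? yes. So the vessel is a Reportable Boat.
Under section 9: not a Reportable Boat (section 12)? no; and the vessel carries dangerous goods? no. So the vessel is not a Standard Ship.
Under section 1: the vessel is classed with a recognised organisation? no; or the vessel operates beyond territorial waters? no; or the vessel does not carry passengers for reward? no. So the vessel is not a Certified Operation.
Under section 7: the vessel is engaged in fishing? yes; the vessel is propelled by mechanical means? no; the vessel is classed with a recognised organisation? no — 1 of 3 hold (need ≥2) → not satisfied.
Under section 10: not a Certified Operation (section 1)? yes; or Recognised Carrier (section 7)? no. So the vessel is a Tier V Ship.
Under section 11: not a Designated Vessel (section 8)? yes; and not a Standard Ship (section 9)? yes; and not a Tier V Ship (section 10)? no. So the vessel is not a Qualifying Carrier.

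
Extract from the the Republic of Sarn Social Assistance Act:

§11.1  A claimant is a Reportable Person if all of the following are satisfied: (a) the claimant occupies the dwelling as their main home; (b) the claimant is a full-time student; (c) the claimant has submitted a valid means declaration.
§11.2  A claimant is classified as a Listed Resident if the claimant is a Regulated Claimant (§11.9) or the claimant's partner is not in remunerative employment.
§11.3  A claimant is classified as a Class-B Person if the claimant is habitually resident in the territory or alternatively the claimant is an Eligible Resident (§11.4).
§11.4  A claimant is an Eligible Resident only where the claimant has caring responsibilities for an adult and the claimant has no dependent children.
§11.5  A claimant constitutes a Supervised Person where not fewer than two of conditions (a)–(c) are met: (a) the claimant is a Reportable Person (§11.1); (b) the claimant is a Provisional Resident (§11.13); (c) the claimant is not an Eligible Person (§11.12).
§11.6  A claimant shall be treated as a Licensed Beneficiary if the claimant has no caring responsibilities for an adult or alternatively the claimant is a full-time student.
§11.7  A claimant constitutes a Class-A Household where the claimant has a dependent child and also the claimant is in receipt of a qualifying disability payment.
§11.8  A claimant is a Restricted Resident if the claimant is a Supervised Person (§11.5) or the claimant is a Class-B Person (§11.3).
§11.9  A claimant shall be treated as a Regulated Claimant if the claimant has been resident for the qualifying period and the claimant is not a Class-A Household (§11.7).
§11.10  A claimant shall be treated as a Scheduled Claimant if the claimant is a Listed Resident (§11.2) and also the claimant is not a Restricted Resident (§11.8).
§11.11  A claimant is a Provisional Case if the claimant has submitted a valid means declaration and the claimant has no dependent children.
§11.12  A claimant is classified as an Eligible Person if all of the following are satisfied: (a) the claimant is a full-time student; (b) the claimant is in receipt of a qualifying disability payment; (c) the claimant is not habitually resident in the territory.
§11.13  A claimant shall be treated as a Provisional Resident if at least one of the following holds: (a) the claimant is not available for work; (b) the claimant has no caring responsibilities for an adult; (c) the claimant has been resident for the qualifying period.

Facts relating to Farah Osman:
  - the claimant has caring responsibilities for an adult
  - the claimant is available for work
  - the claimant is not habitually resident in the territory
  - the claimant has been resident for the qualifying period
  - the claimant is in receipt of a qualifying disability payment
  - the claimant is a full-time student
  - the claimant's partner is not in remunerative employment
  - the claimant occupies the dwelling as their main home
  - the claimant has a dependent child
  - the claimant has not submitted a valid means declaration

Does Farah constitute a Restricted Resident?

No

§11.1 — Reportable Person: [the claimant occupies the dwelling as their main home? yes] AND [the claimant is a full-time student? yes] AND [the claimant has submitted a valid means declaration? no] → not satisfied.
§11.13 — Provisional Resident: [the claimant is not available for work? no] OR [the claimant has no caring responsibilities for an adult? no] OR [the claimant has been resident for the qualifying period? yes] → satisfied.
§11.12 — Eligible Person: [the claimant is a full-time student? yes] AND [the claimant is in receipt of a qualifying disability payment? yes] AND [the claimant is not habitually resident in the territory? yes] → satisfied.
§11.5 — Supervised Person: Reportable Person (§11.1)? no; Provisional Resident (§11.13)? yes; not an Eligible Person (§11.12)? no — 1 of 3 hold (need ≥2) → not satisfied.
§11.4 — Eligible Resident: [the claimant has caring responsibilities for an adult? yes] AND [the claimant has no dependent children? no] → not satisfied.
§11.3 — Class-B Person: [the claimant is habitually resident in the territory? no] OR [Eligible Resident (§11.4)? no] → not satisfied.
§11.8 — Restricted Resident: [Supervised Person (§11.5)? no] OR [Class-B Person (§11.3)? no] → not satisfied.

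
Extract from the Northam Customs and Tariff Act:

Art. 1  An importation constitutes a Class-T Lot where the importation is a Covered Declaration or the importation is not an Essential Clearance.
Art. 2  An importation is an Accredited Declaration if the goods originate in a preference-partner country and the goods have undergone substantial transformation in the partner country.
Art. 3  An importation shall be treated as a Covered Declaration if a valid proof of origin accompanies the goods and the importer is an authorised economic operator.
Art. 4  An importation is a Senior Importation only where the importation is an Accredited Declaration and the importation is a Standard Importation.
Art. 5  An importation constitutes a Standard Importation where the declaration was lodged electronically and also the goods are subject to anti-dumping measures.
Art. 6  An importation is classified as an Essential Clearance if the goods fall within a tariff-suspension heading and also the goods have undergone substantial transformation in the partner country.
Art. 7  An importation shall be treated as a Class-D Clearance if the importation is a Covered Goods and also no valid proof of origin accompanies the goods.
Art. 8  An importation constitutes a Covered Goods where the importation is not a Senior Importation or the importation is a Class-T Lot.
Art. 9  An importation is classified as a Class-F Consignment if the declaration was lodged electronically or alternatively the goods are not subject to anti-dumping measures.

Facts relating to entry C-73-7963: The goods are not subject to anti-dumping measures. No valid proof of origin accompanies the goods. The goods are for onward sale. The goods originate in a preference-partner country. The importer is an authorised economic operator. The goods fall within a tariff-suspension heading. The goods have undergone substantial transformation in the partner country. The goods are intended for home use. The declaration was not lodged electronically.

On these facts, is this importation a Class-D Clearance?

article 2 — Accredited Declaration: [the goods originate in a preference-partner country? yes] AND [the goods have undergone substantial transformation in the partner country? yes] → satisfied.
article 5 — Standard Importation: [the declaration was lodged electronically? no] AND [the goods are subject to anti-dumping measures? no] → not satisfied.
article 4 — Senior Importation: [Accredited Declaration (article 2)? yes] AND [Standard Importation (article 5)? no] → not satisfied.
article 3 — Covered Declaration: [a valid proof of origin accompanies the goods? no] AND [the importer is an authorised economic operator? yes] → not satisfied.
article 6 — Essential Clearance: [the goods fall within a tariff-suspension heading? yes] AND [the goods have undergone substantial transformation in the partner country? yes] → satisfied.
article 1 — Class-T Lot: [Covered Declaration (article 3)? no] OR [not an Essential Clearance (article 6)? no] → not satisfied.
article 8 — Covered Goods: [not a Senior Importation (article 4)? yes] OR [Class-T Lot (article 1)? no] → satisfied.
article 7 — Class-D Clearance: [Covered Goods (article 8)? yes] AND [no valid proof of origin accompanies the goods? yes] → satisfied.

Yes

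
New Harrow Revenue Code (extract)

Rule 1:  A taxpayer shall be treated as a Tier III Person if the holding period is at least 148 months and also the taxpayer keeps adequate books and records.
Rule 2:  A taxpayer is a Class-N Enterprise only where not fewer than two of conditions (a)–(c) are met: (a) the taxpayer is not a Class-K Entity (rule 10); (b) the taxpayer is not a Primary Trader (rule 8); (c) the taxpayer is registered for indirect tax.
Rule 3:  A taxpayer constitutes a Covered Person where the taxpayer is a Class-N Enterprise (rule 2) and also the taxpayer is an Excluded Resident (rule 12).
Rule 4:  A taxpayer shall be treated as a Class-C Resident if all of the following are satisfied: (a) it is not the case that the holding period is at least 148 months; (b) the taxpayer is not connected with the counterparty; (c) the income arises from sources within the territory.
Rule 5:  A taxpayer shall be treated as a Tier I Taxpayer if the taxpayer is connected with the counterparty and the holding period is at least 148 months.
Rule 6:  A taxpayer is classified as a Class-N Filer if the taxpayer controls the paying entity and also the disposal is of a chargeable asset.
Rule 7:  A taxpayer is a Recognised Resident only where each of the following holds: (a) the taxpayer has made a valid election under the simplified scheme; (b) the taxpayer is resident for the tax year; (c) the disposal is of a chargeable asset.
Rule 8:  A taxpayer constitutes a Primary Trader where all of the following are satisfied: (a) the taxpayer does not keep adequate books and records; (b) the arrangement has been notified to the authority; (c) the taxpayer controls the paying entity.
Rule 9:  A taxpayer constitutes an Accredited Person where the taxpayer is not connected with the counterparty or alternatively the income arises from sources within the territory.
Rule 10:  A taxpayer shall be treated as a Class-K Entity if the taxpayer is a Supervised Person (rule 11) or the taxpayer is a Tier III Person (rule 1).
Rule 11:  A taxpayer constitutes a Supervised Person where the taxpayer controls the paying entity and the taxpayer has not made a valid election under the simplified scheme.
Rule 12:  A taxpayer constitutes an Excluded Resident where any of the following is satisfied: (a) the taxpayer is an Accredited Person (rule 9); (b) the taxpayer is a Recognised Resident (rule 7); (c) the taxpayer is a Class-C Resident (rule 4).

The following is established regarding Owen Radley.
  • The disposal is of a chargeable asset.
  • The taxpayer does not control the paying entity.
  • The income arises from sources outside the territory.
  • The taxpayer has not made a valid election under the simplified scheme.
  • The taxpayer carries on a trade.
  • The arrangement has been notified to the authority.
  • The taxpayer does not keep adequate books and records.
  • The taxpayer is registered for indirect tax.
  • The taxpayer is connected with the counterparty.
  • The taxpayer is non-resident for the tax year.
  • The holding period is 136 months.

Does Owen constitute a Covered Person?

No

Under rule 11: the taxpayer controls the paying entity? no; and the taxpayer has not made a valid election under the simplified scheme? yes. So the taxpayer is not a Supervised Person.
Under rule 1: holding period: 136 months ≥ 148 months? no; and the taxpayer keeps adequate books and records? no. So the taxpayer is not a Tier III Person.
Under rule 10: Supervised Person (rule 11)? no; or Tier III Person (rule 1)? no. So the taxpayer is not a Class-K Entity.
Under rule 8: the taxpayer does not keep adequate books and records? yes; and the arrangement has been notified to the authority? yes; and the taxpayer controls the paying entity? no. So the taxpayer is not a Primary Trader.
Under rule 2: not a Class-K Entity (rule 10)? yes; not a Primary Trader (rule 8)? yes; the taxpayer is registered for indirect tax? yes — 3 of 3 hold (need ≥2) → satisfied.
Under rule 9: the taxpayer is not connected with the counterparty? no; or the income arises from sources within the territory? no. So the taxpayer is not an Accredited Person.
Under rule 7: the taxpayer has made a valid election under the simplified scheme? no; and the taxpayer is resident for the tax year? no; and the disposal is of a chargeable asset? yes. So the taxpayer is not a Recognised Resident.
Under rule 4: holding period: 136 months ≥ 148 months? no, so negated condition yes; and the taxpayer is not connected with the counterparty? no; and the income arises from sources within the territory? no. So the taxpayer is not a Class-C Resident.
Under rule 12: Accredited Person (rule 9)? no; or Recognised Resident (rule 7)? no; or Class-C Resident (rule 4)? no. So the taxpayer is not an Excluded Resident.
Under rule 3: Class-N Enterprise (rule 2)? yes; and Excluded Resident (rule 12)? no. So the taxpayer is not a Covered Person.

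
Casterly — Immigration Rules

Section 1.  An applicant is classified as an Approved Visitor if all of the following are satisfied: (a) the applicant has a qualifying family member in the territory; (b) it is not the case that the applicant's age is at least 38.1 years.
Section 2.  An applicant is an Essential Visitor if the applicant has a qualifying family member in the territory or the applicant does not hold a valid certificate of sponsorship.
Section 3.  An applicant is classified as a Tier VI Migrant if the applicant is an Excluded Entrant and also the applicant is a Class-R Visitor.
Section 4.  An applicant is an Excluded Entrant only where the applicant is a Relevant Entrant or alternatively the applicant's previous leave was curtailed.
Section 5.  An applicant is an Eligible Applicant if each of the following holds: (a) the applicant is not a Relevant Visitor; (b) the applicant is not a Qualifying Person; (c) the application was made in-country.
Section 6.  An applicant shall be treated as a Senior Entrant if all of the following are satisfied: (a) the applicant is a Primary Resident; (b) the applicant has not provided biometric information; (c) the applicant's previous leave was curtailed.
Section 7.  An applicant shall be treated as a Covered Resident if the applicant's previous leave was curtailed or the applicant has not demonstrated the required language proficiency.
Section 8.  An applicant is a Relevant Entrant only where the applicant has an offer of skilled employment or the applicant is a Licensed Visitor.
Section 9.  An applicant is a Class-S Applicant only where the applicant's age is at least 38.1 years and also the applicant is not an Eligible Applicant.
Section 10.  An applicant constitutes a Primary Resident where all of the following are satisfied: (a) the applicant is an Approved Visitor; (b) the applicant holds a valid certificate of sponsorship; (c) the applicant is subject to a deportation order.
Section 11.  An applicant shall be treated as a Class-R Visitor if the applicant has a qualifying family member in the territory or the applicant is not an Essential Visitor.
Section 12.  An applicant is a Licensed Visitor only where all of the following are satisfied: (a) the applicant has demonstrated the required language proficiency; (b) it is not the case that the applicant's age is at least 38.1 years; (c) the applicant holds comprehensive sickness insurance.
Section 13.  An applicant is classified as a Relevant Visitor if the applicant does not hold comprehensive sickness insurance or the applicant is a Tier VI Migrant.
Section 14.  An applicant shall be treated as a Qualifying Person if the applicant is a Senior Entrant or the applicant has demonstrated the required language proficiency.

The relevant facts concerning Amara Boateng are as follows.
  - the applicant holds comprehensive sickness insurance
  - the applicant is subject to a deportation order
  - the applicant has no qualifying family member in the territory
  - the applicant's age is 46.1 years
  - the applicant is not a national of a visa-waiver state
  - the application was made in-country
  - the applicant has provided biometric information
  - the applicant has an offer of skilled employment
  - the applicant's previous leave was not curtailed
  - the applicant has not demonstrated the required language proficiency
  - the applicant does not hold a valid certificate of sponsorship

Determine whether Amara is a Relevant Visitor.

No

section 12 — Licensed Visitor: [the applicant has demonstrated the required language proficiency? no] AND [applicant's age: 46.1 years ≥ 38.1 years? yes, so negated condition no] AND [the applicant holds comprehensive sickness insurance? yes] → not satisfied.
section 8 — Relevant Entrant: [the applicant has an offer of skilled employment? yes] OR [Licensed Visitor (section 12)? no] → satisfied.
section 4 — Excluded Entrant: [Relevant Entrant (section 8)? yes] OR [the applicant's previous leave was curtailed? no] → satisfied.
section 2 — Essential Visitor: [the applicant has a qualifying family member in the territory? no] OR [the applicant does not hold a valid certificate of sponsorship? yes] → satisfied.
section 11 — Class-R Visitor: [the applicant has a qualifying family member in the territory? no] OR [not an Essential Visitor (section 2)? no] → not satisfied.
section 3 — Tier VI Migrant: [Excluded Entrant (section 4)? yes] AND [Class-R Visitor (section 11)? no] → not satisfied.
section 13 — Relevant Visitor: [the applicant does not hold comprehensive sickness insurance? no] OR [Tier VI Migrant (section 3)? no] → not satisfied.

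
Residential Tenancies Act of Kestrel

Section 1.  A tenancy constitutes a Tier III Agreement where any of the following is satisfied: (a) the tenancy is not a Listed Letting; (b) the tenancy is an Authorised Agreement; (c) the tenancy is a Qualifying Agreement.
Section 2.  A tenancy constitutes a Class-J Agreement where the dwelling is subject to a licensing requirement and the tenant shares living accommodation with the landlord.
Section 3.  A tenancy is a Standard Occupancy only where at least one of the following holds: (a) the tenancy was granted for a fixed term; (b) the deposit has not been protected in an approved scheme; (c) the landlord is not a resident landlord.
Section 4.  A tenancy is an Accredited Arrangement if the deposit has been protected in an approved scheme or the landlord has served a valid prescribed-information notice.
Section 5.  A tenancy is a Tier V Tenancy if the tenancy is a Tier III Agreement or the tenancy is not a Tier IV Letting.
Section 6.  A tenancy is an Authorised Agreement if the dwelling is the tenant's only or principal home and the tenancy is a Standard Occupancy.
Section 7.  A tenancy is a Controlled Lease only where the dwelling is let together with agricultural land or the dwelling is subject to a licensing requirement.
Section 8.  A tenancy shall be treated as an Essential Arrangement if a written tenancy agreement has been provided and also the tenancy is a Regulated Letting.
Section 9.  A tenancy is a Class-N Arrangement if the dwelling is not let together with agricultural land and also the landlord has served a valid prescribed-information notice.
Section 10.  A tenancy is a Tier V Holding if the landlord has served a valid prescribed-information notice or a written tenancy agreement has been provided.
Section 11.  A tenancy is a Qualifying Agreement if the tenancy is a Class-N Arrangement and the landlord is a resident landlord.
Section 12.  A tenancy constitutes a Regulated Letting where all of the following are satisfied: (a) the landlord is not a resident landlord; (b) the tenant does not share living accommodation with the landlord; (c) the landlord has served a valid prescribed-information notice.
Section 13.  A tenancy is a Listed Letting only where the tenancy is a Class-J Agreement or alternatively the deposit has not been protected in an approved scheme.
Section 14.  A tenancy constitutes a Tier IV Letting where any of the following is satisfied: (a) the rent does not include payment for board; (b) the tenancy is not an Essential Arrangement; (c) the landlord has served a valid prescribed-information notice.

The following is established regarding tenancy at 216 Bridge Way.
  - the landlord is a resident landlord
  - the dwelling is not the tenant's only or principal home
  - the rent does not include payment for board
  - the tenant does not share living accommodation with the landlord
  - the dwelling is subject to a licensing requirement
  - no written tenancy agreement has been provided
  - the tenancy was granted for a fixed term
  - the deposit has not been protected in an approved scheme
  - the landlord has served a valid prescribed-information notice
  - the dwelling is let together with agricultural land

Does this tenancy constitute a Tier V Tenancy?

section 2 — Class-J Agreement: [the dwelling is subject to a licensing requirement? yes] AND [the tenant shares living accommodation with the landlord? no] → not satisfied.
section 13 — Listed Letting: [Class-J Agreement (section 2)? no] OR [the deposit has not been protected in an approved scheme? yes] → satisfied.
section 3 — Standard Occupancy: [the tenancy was granted for a fixed term? yes] OR [the deposit has not been protected in an approved scheme? yes] OR [the landlord is not a resident landlord? no] → satisfied.
section 6 — Authorised Agreement: [the dwelling is the tenant's only or principal home? no] AND [Standard Occupancy (section 3)? yes] → not satisfied.
section 9 — Class-N Arrangement: [the dwelling is not let together with agricultural land? no] AND [the landlord has served a valid prescribed-information notice? yes] → not satisfied.
section 11 — Qualifying Agreement: [Class-N Arrangement (section 9)? no] AND [the landlord is a resident landlord? yes] → not satisfied.
section 1 — Tier III Agreement: [not a Listed Letting (section 13)? no] OR [Authorised Agreement (section 6)? no] OR [Qualifying Agreement (section 11)? no] → not satisfied.
section 12 — Regulated Letting: [the landlord is not a resident landlord? no] AND [the tenant does not share living accommodation with the landlord? yes] AND [the landlord has served a valid prescribed-information notice? yes] → not satisfied.
section 8 — Essential Arrangement: [a written tenancy agreement has been provided? no] AND [Regulated Letting (section 12)? no] → not satisfied.
section 14 — Tier IV Letting: [the rent does not include payment for board? yes] OR [not an Essential Arrangement (section 8)? yes] OR [the landlord has served a valid prescribed-information notice? yes] → satisfied.
section 5 — Tier V Tenancy: [Tier III Agreement (section 1)? no] OR [not a Tier IV Letting (section 14)? no] → not satisfied.

No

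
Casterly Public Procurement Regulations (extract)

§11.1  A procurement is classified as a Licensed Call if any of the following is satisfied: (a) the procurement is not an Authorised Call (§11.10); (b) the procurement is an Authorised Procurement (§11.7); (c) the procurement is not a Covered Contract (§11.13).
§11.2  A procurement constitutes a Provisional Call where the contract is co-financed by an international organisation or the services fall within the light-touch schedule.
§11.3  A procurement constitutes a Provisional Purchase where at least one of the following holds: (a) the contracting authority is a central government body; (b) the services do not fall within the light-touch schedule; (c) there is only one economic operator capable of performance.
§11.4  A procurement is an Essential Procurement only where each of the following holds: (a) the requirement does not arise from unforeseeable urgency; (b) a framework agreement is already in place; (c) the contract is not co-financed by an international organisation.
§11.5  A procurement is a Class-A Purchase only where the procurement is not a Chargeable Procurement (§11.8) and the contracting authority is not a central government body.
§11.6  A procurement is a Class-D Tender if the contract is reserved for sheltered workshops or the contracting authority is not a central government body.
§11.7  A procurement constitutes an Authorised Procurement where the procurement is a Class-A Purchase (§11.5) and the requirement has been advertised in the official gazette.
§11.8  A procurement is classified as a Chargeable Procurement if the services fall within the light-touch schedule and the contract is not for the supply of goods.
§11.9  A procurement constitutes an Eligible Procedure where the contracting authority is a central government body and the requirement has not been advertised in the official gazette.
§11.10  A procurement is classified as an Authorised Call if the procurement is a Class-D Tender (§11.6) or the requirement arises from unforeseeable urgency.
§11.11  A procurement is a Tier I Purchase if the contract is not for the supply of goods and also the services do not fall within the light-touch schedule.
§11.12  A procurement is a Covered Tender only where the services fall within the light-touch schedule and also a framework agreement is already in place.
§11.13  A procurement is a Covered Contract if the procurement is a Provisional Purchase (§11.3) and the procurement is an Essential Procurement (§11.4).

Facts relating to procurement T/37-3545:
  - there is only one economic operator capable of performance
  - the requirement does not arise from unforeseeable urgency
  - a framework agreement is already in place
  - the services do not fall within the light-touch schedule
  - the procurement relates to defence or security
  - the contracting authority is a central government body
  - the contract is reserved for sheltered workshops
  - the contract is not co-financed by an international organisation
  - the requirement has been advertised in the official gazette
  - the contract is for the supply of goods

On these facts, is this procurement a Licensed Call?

No

§11.6 — Class-D Tender: [the contract is reserved for sheltered workshops? yes] OR [the contracting authority is not a central government body? no] → satisfied.
§11.10 — Authorised Call: [Class-D Tender (§11.6)? yes] OR [the requirement arises from unforeseeable urgency? no] → satisfied.
§11.8 — Chargeable Procurement: [the services fall within the light-touch schedule? no] AND [the contract is not for the supply of goods? no] → not satisfied.
§11.5 — Class-A Purchase: [not a Chargeable Procurement (§11.8)? yes] AND [the contracting authority is not a central government body? no] → not satisfied.
§11.7 — Authorised Procurement: [Class-A Purchase (§11.5)? no] AND [the requirement has been advertised in the official gazette? yes] → not satisfied.
§11.3 — Provisional Purchase: [the contracting authority is a central government body? yes] OR [the services do not fall within the light-touch schedule? yes] OR [there is only one economic operator capable of performance? yes] → satisfied.
§11.4 — Essential Procurement: [the requirement does not arise from unforeseeable urgency? yes] AND [a framework agreement is already in place? yes] AND [the contract is not co-financed by an international organisation? yes] → satisfied.
§11.13 — Covered Contract: [Provisional Purchase (§11.3)? yes] AND [Essential Procurement (§11.4)? yes] → satisfied.
§11.1 — Licensed Call: [not an Authorised Call (§11.10)? no] OR [Authorised Procurement (§11.7)? no] OR [not a Covered Contract (§11.13)? no] → not satisfied.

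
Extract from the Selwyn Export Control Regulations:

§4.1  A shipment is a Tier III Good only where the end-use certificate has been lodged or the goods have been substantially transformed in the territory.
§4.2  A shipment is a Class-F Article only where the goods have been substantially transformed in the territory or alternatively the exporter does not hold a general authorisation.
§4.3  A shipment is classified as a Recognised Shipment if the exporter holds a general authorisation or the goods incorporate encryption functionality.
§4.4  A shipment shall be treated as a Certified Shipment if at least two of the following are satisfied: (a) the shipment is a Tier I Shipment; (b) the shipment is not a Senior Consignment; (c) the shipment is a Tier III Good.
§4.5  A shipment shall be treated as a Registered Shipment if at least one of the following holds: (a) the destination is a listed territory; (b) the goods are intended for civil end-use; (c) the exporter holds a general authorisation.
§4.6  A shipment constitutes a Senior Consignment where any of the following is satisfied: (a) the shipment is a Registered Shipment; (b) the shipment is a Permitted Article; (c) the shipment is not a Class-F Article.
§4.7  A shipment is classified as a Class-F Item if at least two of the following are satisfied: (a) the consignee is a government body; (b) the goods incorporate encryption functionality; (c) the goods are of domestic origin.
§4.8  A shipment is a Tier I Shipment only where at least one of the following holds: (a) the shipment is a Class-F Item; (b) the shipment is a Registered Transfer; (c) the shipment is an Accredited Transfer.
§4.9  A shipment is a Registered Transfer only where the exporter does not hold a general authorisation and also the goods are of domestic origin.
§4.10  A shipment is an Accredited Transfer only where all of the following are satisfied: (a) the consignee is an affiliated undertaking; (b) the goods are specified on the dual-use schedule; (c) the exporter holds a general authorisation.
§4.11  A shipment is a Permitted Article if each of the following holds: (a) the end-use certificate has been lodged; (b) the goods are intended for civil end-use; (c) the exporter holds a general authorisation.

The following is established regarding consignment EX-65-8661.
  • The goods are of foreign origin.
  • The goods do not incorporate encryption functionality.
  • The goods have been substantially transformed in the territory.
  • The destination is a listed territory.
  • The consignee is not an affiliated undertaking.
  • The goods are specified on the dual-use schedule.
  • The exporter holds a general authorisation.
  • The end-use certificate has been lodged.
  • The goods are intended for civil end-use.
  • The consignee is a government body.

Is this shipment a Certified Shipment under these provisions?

No

§4.7 — Class-F Item: the consignee is a government body? yes; the goods incorporate encryption functionality? no; the goods are of domestic origin? no — 1 of 3 hold (need ≥2) → not satisfied.
§4.9 — Registered Transfer: [the exporter does not hold a general authorisation? no] AND [the goods are of domestic origin? no] → not satisfied.
§4.10 — Accredited Transfer: [the consignee is an affiliated undertaking? no] AND [the goods are specified on the dual-use schedule? yes] AND [the exporter holds a general authorisation? yes] → not satisfied.
§4.8 — Tier I Shipment: [Class-F Item (§4.7)? no] OR [Registered Transfer (§4.9)? no] OR [Accredited Transfer (§4.10)? no] → not satisfied.
§4.5 — Registered Shipment: [the destination is a listed territory? yes] OR [the goods are intended for civil end-use? yes] OR [the exporter holds a general authorisation? yes] → satisfied.
§4.11 — Permitted Article: [the end-use certificate has been lodged? yes] AND [the goods are intended for civil end-use? yes] AND [the exporter holds a general authorisation? yes] → satisfied.
§4.2 — Class-F Article: [the goods have been substantially transformed in the territory? yes] OR [the exporter does not hold a general authorisation? no] → satisfied.
§4.6 — Senior Consignment: [Registered Shipment (§4.5)? yes] OR [Permitted Article (§4.11)? yes] OR [not a Class-F Article (§4.2)? no] → satisfied.
§4.1 — Tier III Good: [the end-use certificate has been lodged? yes] OR [the goods have been substantially transformed in the territory? yes] → satisfied.
§4.4 — Certified Shipment: Tier I Shipment (§4.8)? no; not a Senior Consignment (§4.6)? no; Tier III Good (§4.1)? yes — 1 of 3 hold (need ≥2) → not satisfied.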